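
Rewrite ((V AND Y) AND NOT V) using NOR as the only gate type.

((((V NOR V) NOR (Y NOR Y)) NOR ((V NOR V) NOR (Y NOR Y))) NOR ((V NOR V) NOR (V NOR V)))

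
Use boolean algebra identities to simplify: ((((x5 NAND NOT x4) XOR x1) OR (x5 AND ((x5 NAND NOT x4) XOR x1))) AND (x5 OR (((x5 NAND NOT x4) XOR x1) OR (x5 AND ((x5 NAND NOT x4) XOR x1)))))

By absorption (E AND (E OR v) = E) then absorption (E OR (E AND v) = E):
= ((x5 NAND NOT x4) XOR x1)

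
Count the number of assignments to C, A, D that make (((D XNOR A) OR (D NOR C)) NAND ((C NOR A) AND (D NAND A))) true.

Satisfying assignments: (0,0,1), (0,1,0), (0,1,1), (1,0,0), (1,0,1), (1,1,0), (1,1,1)
Count: 7 out of 8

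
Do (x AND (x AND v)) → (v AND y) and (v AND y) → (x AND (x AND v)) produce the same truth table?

No, Converse is not equivalent to original (counterexample: x=0, v=1, y=1)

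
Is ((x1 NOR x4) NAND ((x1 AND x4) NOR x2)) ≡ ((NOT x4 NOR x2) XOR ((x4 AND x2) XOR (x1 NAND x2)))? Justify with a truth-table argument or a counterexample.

No. Counterexample: with x4=0, x2=0, x1=0, Expression 1 = 0 but Expression 2 = 1.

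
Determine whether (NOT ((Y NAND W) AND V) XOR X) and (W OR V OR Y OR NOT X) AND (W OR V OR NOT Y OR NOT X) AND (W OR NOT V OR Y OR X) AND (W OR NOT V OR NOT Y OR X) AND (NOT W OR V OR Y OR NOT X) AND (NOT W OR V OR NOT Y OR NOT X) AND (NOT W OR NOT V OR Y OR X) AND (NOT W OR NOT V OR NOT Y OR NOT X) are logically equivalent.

Yes, they are equivalent — the two output columns agree on all 16 assignments:
W | V | Y | X | Expression 1 | Expression 2
-------------------------------------------
0 | 0 | 0 | 0 | 1 | 1
0 | 0 | 0 | 1 | 0 | 0
0 | 0 | 1 | 0 | 1 | 1
0 | 0 | 1 | 1 | 0 | 0
0 | 1 | 0 | 0 | 0 | 0
0 | 1 | 0 | 1 | 1 | 1
0 | 1 | 1 | 0 | 0 | 0
0 | 1 | 1 | 1 | 1 | 1
1 | 0 | 0 | 0 | 1 | 1
1 | 0 | 0 | 1 | 0 | 0
1 | 0 | 1 | 0 | 1 | 1
1 | 0 | 1 | 1 | 0 | 0
1 | 1 | 0 | 0 | 0 | 0
1 | 1 | 0 | 1 | 1 | 1
1 | 1 | 1 | 0 | 1 | 1
1 | 1 | 1 | 1 | 0 | 0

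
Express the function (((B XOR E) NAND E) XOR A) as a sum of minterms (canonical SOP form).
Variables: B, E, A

Σm(0, 3, 4, 6) = (NOT B AND NOT E AND NOT A) OR (NOT B AND E AND A) OR (B AND NOT E AND NOT A) OR (B AND E AND NOT A)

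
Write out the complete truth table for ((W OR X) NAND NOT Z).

W | X | Z | Output
------------------
0 | 0 | 0 | 1
0 | 0 | 1 | 1
0 | 1 | 0 | 0
0 | 1 | 1 | 1
1 | 0 | 0 | 0
1 | 0 | 1 | 1
1 | 1 | 0 | 0
1 | 1 | 1 | 1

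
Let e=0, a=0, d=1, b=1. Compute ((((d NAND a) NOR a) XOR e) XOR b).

Substituting: ((((1 NAND 0) NOR 0) XOR 0) XOR 1)
= 1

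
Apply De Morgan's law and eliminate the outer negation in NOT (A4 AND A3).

NOT A4 OR NOT A3
De Morgan's: NOT(AND of terms) = OR of negations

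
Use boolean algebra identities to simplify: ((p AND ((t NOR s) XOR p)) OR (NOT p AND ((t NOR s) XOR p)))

By distribution ((E AND v) OR (E AND NOT v) = E):
= ((t NOR s) XOR p)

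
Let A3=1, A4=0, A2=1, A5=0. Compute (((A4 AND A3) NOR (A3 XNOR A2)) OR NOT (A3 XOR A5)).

Substituting: (((0 AND 1) NOR (1 XNOR 1)) OR NOT (1 XOR 0))
= 0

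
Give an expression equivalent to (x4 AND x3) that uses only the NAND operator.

((x4 NAND x3) NAND (x4 NAND x3))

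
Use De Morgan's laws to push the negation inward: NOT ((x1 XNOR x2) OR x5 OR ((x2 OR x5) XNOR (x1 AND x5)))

NOT (x1 XNOR x2) AND NOT x5 AND NOT ((x2 OR x5) XNOR (x1 AND x5))
De Morgan's: NOT(OR of terms) = AND of negations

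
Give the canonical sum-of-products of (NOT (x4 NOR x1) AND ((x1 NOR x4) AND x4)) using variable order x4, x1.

Σm() = FALSE (no minterms)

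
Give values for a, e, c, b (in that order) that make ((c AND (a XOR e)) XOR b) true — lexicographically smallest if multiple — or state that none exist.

a=0, e=0, c=0, b=1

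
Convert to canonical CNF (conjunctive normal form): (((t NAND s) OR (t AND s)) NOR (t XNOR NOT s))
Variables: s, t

(s OR t) AND (s OR NOT t) AND (NOT s OR t) AND (NOT s OR NOT t)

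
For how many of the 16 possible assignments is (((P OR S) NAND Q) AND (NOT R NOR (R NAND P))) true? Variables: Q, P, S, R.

Satisfying assignments: (0,1,0,1), (0,1,1,1)
Count: 2 out of 16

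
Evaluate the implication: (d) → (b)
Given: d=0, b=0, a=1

Antecedent (d) = 0; consequent (b) = 0.
0 → 0 = 1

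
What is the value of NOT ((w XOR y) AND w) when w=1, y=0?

Substituting: NOT ((1 XOR 0) AND 1)
= 0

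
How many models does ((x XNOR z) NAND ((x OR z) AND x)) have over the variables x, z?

Satisfying assignments: (0,0), (0,1), (1,0)
Count: 3 out of 4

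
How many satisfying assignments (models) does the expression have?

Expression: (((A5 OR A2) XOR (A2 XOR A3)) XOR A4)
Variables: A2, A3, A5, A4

Satisfying assignments: (0,0,0,1), (0,0,1,0), (0,1,0,0), (0,1,1,1), (1,0,0,1), (1,0,1,1), (1,1,0,0), (1,1,1,0)
Count: 8 out of 16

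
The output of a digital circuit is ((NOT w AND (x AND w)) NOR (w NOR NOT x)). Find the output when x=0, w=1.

Substituting: ((NOT 1 AND (0 AND 1)) NOR (1 NOR NOT 0))
= 1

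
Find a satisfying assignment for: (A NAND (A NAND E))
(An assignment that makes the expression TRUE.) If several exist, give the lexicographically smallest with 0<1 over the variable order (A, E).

A=0, E=0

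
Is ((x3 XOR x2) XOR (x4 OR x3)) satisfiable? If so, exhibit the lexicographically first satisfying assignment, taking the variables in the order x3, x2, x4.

x3=0, x2=0, x4=1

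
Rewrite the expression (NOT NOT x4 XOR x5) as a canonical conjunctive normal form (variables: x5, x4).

(x5 OR x4) AND (NOT x5 OR NOT x4)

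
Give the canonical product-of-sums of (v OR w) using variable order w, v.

ΠM(0) = (w OR v)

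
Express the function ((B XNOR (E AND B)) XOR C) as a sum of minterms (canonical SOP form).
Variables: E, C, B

Σm(0, 3, 4, 5) = (NOT E AND NOT C AND NOT B) OR (NOT E AND C AND B) OR (E AND NOT C AND NOT B) OR (E AND NOT C AND B)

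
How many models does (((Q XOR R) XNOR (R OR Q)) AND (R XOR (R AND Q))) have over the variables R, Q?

Satisfying assignments: (1,0)
Count: 1 out of 4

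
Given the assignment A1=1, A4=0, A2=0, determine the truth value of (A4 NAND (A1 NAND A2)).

Substituting: (0 NAND (1 NAND 0))
= 1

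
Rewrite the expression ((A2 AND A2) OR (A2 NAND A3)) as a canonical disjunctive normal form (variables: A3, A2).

(NOT A3 AND NOT A2) OR (NOT A3 AND A2) OR (A3 AND NOT A2) OR (A3 AND A2)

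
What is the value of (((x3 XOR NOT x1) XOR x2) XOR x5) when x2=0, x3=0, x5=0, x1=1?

Substituting: (((0 XOR NOT 1) XOR 0) XOR 0)
= 0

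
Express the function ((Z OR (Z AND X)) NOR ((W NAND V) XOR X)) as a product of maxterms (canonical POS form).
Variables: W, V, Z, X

ΠM(0, 2, 3, 4, 6, 7, 8, 10, 11, 13, 14, 15) = (W OR V OR Z OR X) AND (W OR V OR NOT Z OR X) AND (W OR V OR NOT Z OR NOT X) AND (W OR NOT V OR Z OR X) AND (W OR NOT V OR NOT Z OR X) AND (W OR NOT V OR NOT Z OR NOT X) AND (NOT W OR V OR Z OR X) AND (NOT W OR V OR NOT Z OR X) AND (NOT W OR V OR NOT Z OR NOT X) AND (NOT W OR NOT V OR Z OR NOT X) AND (NOT W OR NOT V OR NOT Z OR X) AND (NOT W OR NOT V OR NOT Z OR NOT X)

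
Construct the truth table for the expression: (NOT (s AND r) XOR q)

s | q | r | Output
------------------
0 | 0 | 0 | 1
0 | 0 | 1 | 1
0 | 1 | 0 | 0
0 | 1 | 1 | 0
1 | 0 | 0 | 1
1 | 0 | 1 | 0
1 | 1 | 0 | 0
1 | 1 | 1 | 1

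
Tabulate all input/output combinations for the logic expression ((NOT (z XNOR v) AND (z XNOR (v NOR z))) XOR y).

y | v | z | Output
------------------
0 | 0 | 0 | 0
0 | 0 | 1 | 0
0 | 1 | 0 | 1
0 | 1 | 1 | 0
1 | 0 | 0 | 1
1 | 0 | 1 | 1
1 | 1 | 0 | 0
1 | 1 | 1 | 1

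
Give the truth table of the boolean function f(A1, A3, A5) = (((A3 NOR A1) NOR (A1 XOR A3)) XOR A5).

A1 | A3 | A5 | Output
---------------------
0 | 0 | 0 | 0
0 | 0 | 1 | 1
0 | 1 | 0 | 0
0 | 1 | 1 | 1
1 | 0 | 0 | 0
1 | 0 | 1 | 1
1 | 1 | 0 | 1
1 | 1 | 1 | 0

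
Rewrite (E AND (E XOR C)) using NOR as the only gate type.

((E NOR E) NOR (((((E NOR C) NOR (E NOR C)) NOR ((E NOR C) NOR (E NOR C))) NOR ((((E NOR E) NOR (C NOR C)) NOR ((E NOR E) NOR (C NOR C))) NOR (((E NOR E) NOR (C NOR C)) NOR ((E NOR E) NOR (C NOR C))))) NOR ((((E NOR C) NOR (E NOR C)) NOR ((E NOR C) NOR (E NOR C))) NOR ((((E NOR E) NOR (C NOR C)) NOR ((E NOR E) NOR (C NOR C))) NOR (((E NOR E) NOR (C NOR C)) NOR ((E NOR E) NOR (C NOR C)))))))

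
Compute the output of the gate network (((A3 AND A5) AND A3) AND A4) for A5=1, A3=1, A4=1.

Substituting: (((1 AND 1) AND 1) AND 1)
= 1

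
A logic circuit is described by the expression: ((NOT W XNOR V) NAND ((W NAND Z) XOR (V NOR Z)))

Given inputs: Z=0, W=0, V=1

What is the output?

Substituting: ((NOT 0 XNOR 1) NAND ((0 NAND 0) XOR (1 NOR 0)))
= 0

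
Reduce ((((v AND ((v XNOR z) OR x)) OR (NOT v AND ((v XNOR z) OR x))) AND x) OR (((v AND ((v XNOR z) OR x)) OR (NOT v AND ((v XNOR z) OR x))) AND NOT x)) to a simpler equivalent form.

By distribution ((E AND v) OR (E AND NOT v) = E) then distribution ((E AND v) OR (E AND NOT v) = E):
= ((v XNOR z) OR x)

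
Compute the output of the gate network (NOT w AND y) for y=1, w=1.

Substituting: (NOT 1 AND 1)
= 0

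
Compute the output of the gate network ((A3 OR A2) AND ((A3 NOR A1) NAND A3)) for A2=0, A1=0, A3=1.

Substituting: ((1 OR 0) AND ((1 NOR 0) NAND 1))
= 1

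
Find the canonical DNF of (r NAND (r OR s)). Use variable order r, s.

(NOT r AND NOT s) OR (NOT r AND s)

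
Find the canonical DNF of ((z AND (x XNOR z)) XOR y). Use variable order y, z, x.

(NOT y AND z AND x) OR (y AND NOT z AND NOT x) OR (y AND NOT z AND x) OR (y AND z AND NOT x)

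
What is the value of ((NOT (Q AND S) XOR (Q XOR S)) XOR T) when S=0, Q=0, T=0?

Substituting: ((NOT (0 AND 0) XOR (0 XOR 0)) XOR 0)
= 1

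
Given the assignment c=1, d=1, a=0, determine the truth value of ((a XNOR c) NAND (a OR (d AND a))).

Substituting: ((0 XNOR 1) NAND (0 OR (1 AND 0)))
= 1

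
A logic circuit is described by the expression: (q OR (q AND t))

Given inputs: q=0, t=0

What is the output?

Substituting: (0 OR (0 AND 0))
= 0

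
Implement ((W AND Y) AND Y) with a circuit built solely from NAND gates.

((((W NAND Y) NAND (W NAND Y)) NAND Y) NAND (((W NAND Y) NAND (W NAND Y)) NAND Y))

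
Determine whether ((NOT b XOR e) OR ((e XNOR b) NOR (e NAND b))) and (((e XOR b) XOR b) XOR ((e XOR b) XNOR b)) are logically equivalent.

No. Counterexample: with e=0, b=1, Expression 1 = 0 but Expression 2 = 1.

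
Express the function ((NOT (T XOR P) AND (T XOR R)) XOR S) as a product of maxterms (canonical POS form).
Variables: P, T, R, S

ΠM(0, 3, 4, 6, 8, 10, 13, 14) = (P OR T OR R OR S) AND (P OR T OR NOT R OR NOT S) AND (P OR NOT T OR R OR S) AND (P OR NOT T OR NOT R OR S) AND (NOT P OR T OR R OR S) AND (NOT P OR T OR NOT R OR S) AND (NOT P OR NOT T OR R OR NOT S) AND (NOT P OR NOT T OR NOT R OR S)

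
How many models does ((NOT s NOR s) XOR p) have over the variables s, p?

Satisfying assignments: (0,1), (1,1)
Count: 2 out of 4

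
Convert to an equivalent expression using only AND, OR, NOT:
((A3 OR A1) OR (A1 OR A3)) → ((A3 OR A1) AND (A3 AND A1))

NOT ((A3 OR A1) OR (A1 OR A3)) OR ((A3 OR A1) AND (A3 AND A1))
(Implication elimination: A → B = NOT A OR B)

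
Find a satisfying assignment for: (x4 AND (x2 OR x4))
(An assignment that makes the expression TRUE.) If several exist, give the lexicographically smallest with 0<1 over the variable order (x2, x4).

x2=0, x4=1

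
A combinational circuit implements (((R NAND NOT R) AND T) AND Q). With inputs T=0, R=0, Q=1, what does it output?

Substituting: (((0 NAND NOT 0) AND 0) AND 1)
= 0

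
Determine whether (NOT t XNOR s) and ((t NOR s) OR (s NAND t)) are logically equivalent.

No. Counterexample: with t=0, s=0, Expression 1 = 0 but Expression 2 = 1.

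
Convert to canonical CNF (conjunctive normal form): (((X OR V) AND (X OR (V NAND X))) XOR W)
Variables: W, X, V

(W OR X OR V) AND (NOT W OR X OR NOT V) AND (NOT W OR NOT X OR V) AND (NOT W OR NOT X OR NOT V)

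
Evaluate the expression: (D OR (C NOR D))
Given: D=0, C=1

Substituting: (0 OR (1 NOR 0))
= 0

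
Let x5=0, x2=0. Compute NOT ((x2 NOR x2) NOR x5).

Substituting: NOT ((0 NOR 0) NOR 0)
= 1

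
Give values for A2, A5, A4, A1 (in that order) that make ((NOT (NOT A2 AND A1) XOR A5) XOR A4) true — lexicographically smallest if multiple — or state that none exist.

A2=0, A5=0, A4=0, A1=0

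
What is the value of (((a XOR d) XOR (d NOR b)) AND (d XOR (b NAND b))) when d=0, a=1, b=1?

Substituting: (((1 XOR 0) XOR (0 NOR 1)) AND (0 XOR (1 NAND 1)))
= 0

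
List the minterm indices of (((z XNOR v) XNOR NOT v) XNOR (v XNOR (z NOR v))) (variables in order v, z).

Σm(3) = (v AND z)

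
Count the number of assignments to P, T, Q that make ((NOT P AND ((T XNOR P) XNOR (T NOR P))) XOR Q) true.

Satisfying assignments: (0,0,0), (0,1,0), (1,0,1), (1,1,1)
Count: 4 out of 8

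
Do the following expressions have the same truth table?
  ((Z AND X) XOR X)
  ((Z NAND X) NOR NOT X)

No. Counterexample: with X=1, Z=0, Expression 1 = 1 but Expression 2 = 0.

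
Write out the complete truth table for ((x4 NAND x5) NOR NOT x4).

x4 | x5 | Output
----------------
0 | 0 | 0
0 | 1 | 0
1 | 0 | 0
1 | 1 | 1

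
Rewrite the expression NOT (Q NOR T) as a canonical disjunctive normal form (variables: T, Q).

(NOT T AND Q) OR (T AND NOT Q) OR (T AND Q)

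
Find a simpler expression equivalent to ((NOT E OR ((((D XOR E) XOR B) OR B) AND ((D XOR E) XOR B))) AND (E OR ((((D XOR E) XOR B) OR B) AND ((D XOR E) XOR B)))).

By distribution ((E OR v) AND (E OR NOT v) = E) then absorption (E AND (E OR v) = E):
= ((D XOR E) XOR B)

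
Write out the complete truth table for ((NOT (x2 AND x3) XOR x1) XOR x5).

x3 | x1 | x2 | x5 | Output
--------------------------
0 | 0 | 0 | 0 | 1
0 | 0 | 0 | 1 | 0
0 | 0 | 1 | 0 | 1
0 | 0 | 1 | 1 | 0
0 | 1 | 0 | 0 | 0
0 | 1 | 0 | 1 | 1
0 | 1 | 1 | 0 | 0
0 | 1 | 1 | 1 | 1
1 | 0 | 0 | 0 | 1
1 | 0 | 0 | 1 | 0
1 | 0 | 1 | 0 | 0
1 | 0 | 1 | 1 | 1
1 | 1 | 0 | 0 | 0
1 | 1 | 0 | 1 | 1
1 | 1 | 1 | 0 | 1
1 | 1 | 1 | 1 | 0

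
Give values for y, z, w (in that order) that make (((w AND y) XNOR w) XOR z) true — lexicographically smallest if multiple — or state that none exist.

y=0, z=0, w=0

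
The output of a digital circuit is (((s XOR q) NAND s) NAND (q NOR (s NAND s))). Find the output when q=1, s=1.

Substituting: (((1 XOR 1) NAND 1) NAND (1 NOR (1 NAND 1)))
= 1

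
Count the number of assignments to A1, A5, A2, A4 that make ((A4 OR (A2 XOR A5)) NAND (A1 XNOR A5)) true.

Satisfying assignments: (0,0,0,0), (0,1,0,0), (0,1,0,1), (0,1,1,0), (0,1,1,1), (1,0,0,0), (1,0,0,1), (1,0,1,0), (1,0,1,1), (1,1,1,0)
Count: 10 out of 16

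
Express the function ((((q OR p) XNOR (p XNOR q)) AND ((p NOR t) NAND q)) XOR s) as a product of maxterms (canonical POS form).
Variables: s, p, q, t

ΠM(0, 1, 2, 3, 4, 5, 14, 15) = (s OR p OR q OR t) AND (s OR p OR q OR NOT t) AND (s OR p OR NOT q OR t) AND (s OR p OR NOT q OR NOT t) AND (s OR NOT p OR q OR t) AND (s OR NOT p OR q OR NOT t) AND (NOT s OR NOT p OR NOT q OR t) AND (NOT s OR NOT p OR NOT q OR NOT t)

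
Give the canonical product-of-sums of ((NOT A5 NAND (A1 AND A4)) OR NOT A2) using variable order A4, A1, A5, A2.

ΠM(13) = (NOT A4 OR NOT A1 OR A5 OR NOT A2)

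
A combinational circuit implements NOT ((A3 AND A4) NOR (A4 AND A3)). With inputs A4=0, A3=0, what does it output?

Substituting: NOT ((0 AND 0) NOR (0 AND 0))
= 0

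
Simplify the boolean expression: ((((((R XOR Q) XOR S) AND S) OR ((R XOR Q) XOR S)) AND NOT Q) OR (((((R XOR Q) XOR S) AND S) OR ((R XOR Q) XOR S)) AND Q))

By distribution ((E AND v) OR (E AND NOT v) = E) then absorption (E OR (E AND v) = E):
= ((R XOR Q) XOR S)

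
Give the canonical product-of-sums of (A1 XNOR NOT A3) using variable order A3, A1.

ΠM(0, 3) = (A3 OR A1) AND (NOT A3 OR NOT A1)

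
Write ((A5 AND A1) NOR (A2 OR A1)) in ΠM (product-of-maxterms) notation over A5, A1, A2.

ΠM(1, 2, 3, 5, 6, 7) = (A5 OR A1 OR NOT A2) AND (A5 OR NOT A1 OR A2) AND (A5 OR NOT A1 OR NOT A2) AND (NOT A5 OR A1 OR NOT A2) AND (NOT A5 OR NOT A1 OR A2) AND (NOT A5 OR NOT A1 OR NOT A2)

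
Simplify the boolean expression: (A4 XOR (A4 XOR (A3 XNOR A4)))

By XOR self-cancellation ((E XOR v) XOR v = E):
= (A3 XNOR A4)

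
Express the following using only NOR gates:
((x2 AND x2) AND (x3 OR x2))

((((x2 NOR x2) NOR (x2 NOR x2)) NOR ((x2 NOR x2) NOR (x2 NOR x2))) NOR (((x3 NOR x2) NOR (x3 NOR x2)) NOR ((x3 NOR x2) NOR (x3 NOR x2))))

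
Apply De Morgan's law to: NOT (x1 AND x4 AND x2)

NOT x1 OR NOT x4 OR NOT x2
De Morgan's: NOT(AND of terms) = OR of negations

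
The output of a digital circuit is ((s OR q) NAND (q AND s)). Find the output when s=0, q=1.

Substituting: ((0 OR 1) NAND (1 AND 0))
= 1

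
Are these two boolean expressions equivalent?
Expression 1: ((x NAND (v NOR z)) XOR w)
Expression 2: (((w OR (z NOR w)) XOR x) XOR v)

No. Counterexample: with x=0, w=0, z=0, v=1, Expression 1 = 1 but Expression 2 = 0.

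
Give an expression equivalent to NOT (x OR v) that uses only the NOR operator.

(((x NOR v) NOR (x NOR v)) NOR ((x NOR v) NOR (x NOR v)))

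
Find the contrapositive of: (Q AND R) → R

Contrapositive: NOT R → NOT (Q AND R)
Note: A statement and its contrapositive are logically equivalent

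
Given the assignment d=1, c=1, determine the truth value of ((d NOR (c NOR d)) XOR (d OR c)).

Substituting: ((1 NOR (1 NOR 1)) XOR (1 OR 1))
= 1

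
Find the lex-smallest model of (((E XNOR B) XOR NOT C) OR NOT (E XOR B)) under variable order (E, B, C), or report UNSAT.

E=0, B=0, C=0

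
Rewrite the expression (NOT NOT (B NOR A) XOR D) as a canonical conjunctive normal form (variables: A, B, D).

(A OR B OR NOT D) AND (A OR NOT B OR D) AND (NOT A OR B OR D) AND (NOT A OR NOT B OR D)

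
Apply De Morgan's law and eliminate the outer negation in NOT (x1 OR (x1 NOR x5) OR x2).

NOT x1 AND NOT (x1 NOR x5) AND NOT x2
De Morgan's: NOT(OR of terms) = AND of negations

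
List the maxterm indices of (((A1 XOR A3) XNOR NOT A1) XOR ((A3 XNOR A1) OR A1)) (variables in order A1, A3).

ΠM(3) = (NOT A1 OR NOT A3)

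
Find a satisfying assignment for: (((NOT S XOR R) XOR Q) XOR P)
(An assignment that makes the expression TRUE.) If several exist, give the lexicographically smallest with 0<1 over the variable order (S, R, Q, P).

S=0, R=0, Q=0, P=0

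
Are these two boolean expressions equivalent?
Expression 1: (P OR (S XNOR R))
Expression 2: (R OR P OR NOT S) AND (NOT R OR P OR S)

Yes, they are equivalent — the two output columns agree on all 8 assignments:
R | P | S | Expression 1 | Expression 2
---------------------------------------
0 | 0 | 0 | 1 | 1
0 | 0 | 1 | 0 | 0
0 | 1 | 0 | 1 | 1
0 | 1 | 1 | 1 | 1
1 | 0 | 0 | 0 | 0
1 | 0 | 1 | 1 | 1
1 | 1 | 0 | 1 | 1
1 | 1 | 1 | 1 | 1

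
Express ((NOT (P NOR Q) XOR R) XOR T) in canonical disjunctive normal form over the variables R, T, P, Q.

(NOT R AND NOT T AND NOT P AND Q) OR (NOT R AND NOT T AND P AND NOT Q) OR (NOT R AND NOT T AND P AND Q) OR (NOT R AND T AND NOT P AND NOT Q) OR (R AND NOT T AND NOT P AND NOT Q) OR (R AND T AND NOT P AND Q) OR (R AND T AND P AND NOT Q) OR (R AND T AND P AND Q)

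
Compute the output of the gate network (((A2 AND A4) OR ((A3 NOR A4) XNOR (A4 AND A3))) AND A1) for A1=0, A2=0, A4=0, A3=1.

Substituting: (((0 AND 0) OR ((1 NOR 0) XNOR (0 AND 1))) AND 0)
= 0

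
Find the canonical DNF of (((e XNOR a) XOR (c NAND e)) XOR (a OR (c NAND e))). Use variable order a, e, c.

(NOT a AND NOT e AND NOT c) OR (NOT a AND NOT e AND c) OR (a AND e AND NOT c)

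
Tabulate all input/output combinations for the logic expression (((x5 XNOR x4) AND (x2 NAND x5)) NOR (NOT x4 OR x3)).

x3 | x5 | x2 | x4 | Output
--------------------------
0 | 0 | 0 | 0 | 0
0 | 0 | 0 | 1 | 1
0 | 0 | 1 | 0 | 0
0 | 0 | 1 | 1 | 1
0 | 1 | 0 | 0 | 0
0 | 1 | 0 | 1 | 0
0 | 1 | 1 | 0 | 0
0 | 1 | 1 | 1 | 1
1 | 0 | 0 | 0 | 0
1 | 0 | 0 | 1 | 0
1 | 0 | 1 | 0 | 0
1 | 0 | 1 | 1 | 0
1 | 1 | 0 | 0 | 0
1 | 1 | 0 | 1 | 0
1 | 1 | 1 | 0 | 0
1 | 1 | 1 | 1 | 0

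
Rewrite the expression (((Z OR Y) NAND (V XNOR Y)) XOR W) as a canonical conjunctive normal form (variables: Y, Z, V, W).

(Y OR Z OR V OR NOT W) AND (Y OR Z OR NOT V OR NOT W) AND (Y OR NOT Z OR V OR W) AND (Y OR NOT Z OR NOT V OR NOT W) AND (NOT Y OR Z OR V OR NOT W) AND (NOT Y OR Z OR NOT V OR W) AND (NOT Y OR NOT Z OR V OR NOT W) AND (NOT Y OR NOT Z OR NOT V OR W)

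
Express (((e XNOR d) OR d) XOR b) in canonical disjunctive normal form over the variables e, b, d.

(NOT e AND NOT b AND NOT d) OR (NOT e AND NOT b AND d) OR (e AND NOT b AND d) OR (e AND b AND NOT d)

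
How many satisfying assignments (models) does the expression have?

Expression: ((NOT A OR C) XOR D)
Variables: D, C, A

Satisfying assignments: (0,0,0), (0,1,0), (0,1,1), (1,0,1)
Count: 4 out of 8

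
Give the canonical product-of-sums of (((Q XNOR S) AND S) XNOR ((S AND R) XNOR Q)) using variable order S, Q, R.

ΠM(0, 1, 4, 6) = (S OR Q OR R) AND (S OR Q OR NOT R) AND (NOT S OR Q OR R) AND (NOT S OR NOT Q OR R)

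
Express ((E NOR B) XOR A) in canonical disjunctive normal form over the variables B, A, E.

(NOT B AND NOT A AND NOT E) OR (NOT B AND A AND E) OR (B AND A AND NOT E) OR (B AND A AND E)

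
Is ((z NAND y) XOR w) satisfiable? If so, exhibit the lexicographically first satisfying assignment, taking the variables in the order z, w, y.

z=0, w=0, y=0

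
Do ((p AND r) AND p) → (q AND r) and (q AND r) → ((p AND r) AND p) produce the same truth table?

No, Converse is not equivalent to original (counterexample: q=0, p=1, r=1)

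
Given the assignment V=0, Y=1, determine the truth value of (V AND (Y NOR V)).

Substituting: (0 AND (1 NOR 0))
= 0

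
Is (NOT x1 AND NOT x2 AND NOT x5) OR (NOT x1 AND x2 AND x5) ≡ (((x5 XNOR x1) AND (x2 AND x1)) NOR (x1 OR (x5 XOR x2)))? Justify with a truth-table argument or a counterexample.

Yes, they are equivalent — the two output columns agree on all 8 assignments:
x1 | x2 | x5 | Expression 1 | Expression 2
------------------------------------------
0 | 0 | 0 | 1 | 1
0 | 0 | 1 | 0 | 0
0 | 1 | 0 | 0 | 0
0 | 1 | 1 | 1 | 1
1 | 0 | 0 | 0 | 0
1 | 0 | 1 | 0 | 0
1 | 1 | 0 | 0 | 0
1 | 1 | 1 | 0 | 0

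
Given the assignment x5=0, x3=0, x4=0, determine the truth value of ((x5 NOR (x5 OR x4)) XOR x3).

Substituting: ((0 NOR (0 OR 0)) XOR 0)
= 1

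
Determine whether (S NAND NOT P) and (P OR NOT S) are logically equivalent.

Yes, they are equivalent — the two output columns agree on all 4 assignments:
P | S | Expression 1 | Expression 2
-----------------------------------
0 | 0 | 1 | 1
0 | 1 | 0 | 0
1 | 0 | 1 | 1
1 | 1 | 1 | 1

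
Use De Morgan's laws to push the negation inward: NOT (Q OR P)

NOT Q AND NOT P
De Morgan's: NOT(OR of terms) = AND of negations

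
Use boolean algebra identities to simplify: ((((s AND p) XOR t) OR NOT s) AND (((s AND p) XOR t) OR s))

By distribution ((E OR v) AND (E OR NOT v) = E):
= ((s AND p) XOR t)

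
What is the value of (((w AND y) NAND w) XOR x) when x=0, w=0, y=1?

Substituting: (((0 AND 1) NAND 0) XOR 0)
= 1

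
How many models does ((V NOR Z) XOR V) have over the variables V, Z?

Satisfying assignments: (0,0), (1,0), (1,1)
Count: 3 out of 4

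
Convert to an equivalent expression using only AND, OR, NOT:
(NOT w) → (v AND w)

w OR (v AND w)
(Implication elimination: A → B = NOT A OR B)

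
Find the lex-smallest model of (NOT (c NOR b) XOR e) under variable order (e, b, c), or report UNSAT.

e=0, b=0, c=1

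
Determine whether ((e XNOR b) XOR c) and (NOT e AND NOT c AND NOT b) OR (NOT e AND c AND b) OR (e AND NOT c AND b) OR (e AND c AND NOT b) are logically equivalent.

Yes, they are equivalent — the two output columns agree on all 8 assignments:
e | c | b | Expression 1 | Expression 2
---------------------------------------
0 | 0 | 0 | 1 | 1
0 | 0 | 1 | 0 | 0
0 | 1 | 0 | 0 | 0
0 | 1 | 1 | 1 | 1
1 | 0 | 0 | 0 | 0
1 | 0 | 1 | 1 | 1
1 | 1 | 0 | 1 | 1
1 | 1 | 1 | 0 | 0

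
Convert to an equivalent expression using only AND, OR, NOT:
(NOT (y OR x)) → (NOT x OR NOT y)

(y OR x) OR (NOT x OR NOT y)
(Implication elimination: A → B = NOT A OR B)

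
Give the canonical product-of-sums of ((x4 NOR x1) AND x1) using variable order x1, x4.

ΠM(0, 1, 2, 3) = (x1 OR x4) AND (x1 OR NOT x4) AND (NOT x1 OR x4) AND (NOT x1 OR NOT x4)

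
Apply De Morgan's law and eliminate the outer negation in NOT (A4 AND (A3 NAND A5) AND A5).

NOT A4 OR NOT (A3 NAND A5) OR NOT A5
De Morgan's: NOT(AND of terms) = OR of negations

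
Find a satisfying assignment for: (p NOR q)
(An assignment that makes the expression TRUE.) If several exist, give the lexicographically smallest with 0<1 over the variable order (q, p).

q=0, p=0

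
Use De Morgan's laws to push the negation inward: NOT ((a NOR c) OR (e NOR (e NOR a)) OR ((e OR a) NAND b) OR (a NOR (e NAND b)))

NOT (a NOR c) AND NOT (e NOR (e NOR a)) AND NOT ((e OR a) NAND b) AND NOT (a NOR (e NAND b))
De Morgan's: NOT(OR of terms) = AND of negations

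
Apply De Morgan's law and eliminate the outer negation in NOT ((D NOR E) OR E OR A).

NOT (D NOR E) AND NOT E AND NOT A
De Morgan's: NOT(OR of terms) = AND of negations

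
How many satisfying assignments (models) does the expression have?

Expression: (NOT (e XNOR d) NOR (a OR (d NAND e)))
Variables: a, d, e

Satisfying assignments: (0,1,1)
Count: 1 out of 8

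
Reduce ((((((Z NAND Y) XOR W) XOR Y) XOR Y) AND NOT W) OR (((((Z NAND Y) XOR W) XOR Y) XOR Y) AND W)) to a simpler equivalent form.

By distribution ((E AND v) OR (E AND NOT v) = E) then XOR self-cancellation ((E XOR v) XOR v = E):
= ((Z NAND Y) XOR W)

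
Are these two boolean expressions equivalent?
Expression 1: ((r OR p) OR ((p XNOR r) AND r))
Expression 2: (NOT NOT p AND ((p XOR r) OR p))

No. Counterexample: with p=0, r=1, Expression 1 = 1 but Expression 2 = 0.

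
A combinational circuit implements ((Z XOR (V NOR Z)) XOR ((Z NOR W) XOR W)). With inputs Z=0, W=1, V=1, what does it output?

Substituting: ((0 XOR (1 NOR 0)) XOR ((0 NOR 1) XOR 1))
= 1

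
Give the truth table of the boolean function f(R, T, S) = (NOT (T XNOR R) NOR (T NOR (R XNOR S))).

R | T | S | Output
------------------
0 | 0 | 0 | 1
0 | 0 | 1 | 0
0 | 1 | 0 | 0
0 | 1 | 1 | 0
1 | 0 | 0 | 0
1 | 0 | 1 | 0
1 | 1 | 0 | 1
1 | 1 | 1 | 1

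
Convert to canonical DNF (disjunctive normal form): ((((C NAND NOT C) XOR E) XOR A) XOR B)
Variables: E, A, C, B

(NOT E AND NOT A AND NOT C AND NOT B) OR (NOT E AND NOT A AND C AND NOT B) OR (NOT E AND A AND NOT C AND B) OR (NOT E AND A AND C AND B) OR (E AND NOT A AND NOT C AND B) OR (E AND NOT A AND C AND B) OR (E AND A AND NOT C AND NOT B) OR (E AND A AND C AND NOT B)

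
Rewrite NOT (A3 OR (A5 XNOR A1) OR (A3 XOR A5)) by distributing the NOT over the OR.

NOT A3 AND NOT (A5 XNOR A1) AND NOT (A3 XOR A5)
De Morgan's: NOT(OR of terms) = AND of negations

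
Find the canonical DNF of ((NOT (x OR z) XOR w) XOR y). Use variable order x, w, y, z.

(NOT x AND NOT w AND NOT y AND NOT z) OR (NOT x AND NOT w AND y AND z) OR (NOT x AND w AND NOT y AND z) OR (NOT x AND w AND y AND NOT z) OR (x AND NOT w AND y AND NOT z) OR (x AND NOT w AND y AND z) OR (x AND w AND NOT y AND NOT z) OR (x AND w AND NOT y AND z)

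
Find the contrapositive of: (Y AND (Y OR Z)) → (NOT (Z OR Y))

Contrapositive: (Z OR Y) → NOT (Y AND (Y OR Z))
Note: A statement and its contrapositive are logically equivalent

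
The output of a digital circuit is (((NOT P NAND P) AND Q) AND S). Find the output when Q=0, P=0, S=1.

Substituting: (((NOT 0 NAND 0) AND 0) AND 1)
= 0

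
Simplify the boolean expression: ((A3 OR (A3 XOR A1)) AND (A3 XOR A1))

By absorption (E AND (E OR v) = E):
= (A3 XOR A1)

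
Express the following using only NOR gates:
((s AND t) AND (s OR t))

((((s NOR s) NOR (t NOR t)) NOR ((s NOR s) NOR (t NOR t))) NOR (((s NOR t) NOR (s NOR t)) NOR ((s NOR t) NOR (s NOR t))))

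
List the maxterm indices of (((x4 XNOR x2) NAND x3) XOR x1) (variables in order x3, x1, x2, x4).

ΠM(4, 5, 6, 7, 8, 11, 13, 14) = (x3 OR NOT x1 OR x2 OR x4) AND (x3 OR NOT x1 OR x2 OR NOT x4) AND (x3 OR NOT x1 OR NOT x2 OR x4) AND (x3 OR NOT x1 OR NOT x2 OR NOT x4) AND (NOT x3 OR x1 OR x2 OR x4) AND (NOT x3 OR x1 OR NOT x2 OR NOT x4) AND (NOT x3 OR NOT x1 OR x2 OR NOT x4) AND (NOT x3 OR NOT x1 OR NOT x2 OR x4)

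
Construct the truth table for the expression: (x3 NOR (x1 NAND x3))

x3 | x1 | Output
----------------
0 | 0 | 0
0 | 1 | 0
1 | 0 | 0
1 | 1 | 0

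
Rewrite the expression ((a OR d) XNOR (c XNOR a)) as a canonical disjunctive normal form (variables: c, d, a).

(NOT c AND d AND NOT a) OR (c AND NOT d AND NOT a) OR (c AND NOT d AND a) OR (c AND d AND a)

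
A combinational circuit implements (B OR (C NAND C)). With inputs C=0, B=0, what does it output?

Substituting: (0 OR (0 NAND 0))
= 1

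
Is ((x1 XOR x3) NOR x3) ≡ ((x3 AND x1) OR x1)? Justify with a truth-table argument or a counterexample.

No. Counterexample: with x3=0, x1=0, Expression 1 = 1 but Expression 2 = 0.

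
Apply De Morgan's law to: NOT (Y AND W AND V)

NOT Y OR NOT W OR NOT V
De Morgan's: NOT(AND of terms) = OR of negations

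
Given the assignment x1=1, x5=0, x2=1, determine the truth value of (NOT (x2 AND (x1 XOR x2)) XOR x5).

Substituting: (NOT (1 AND (1 XOR 1)) XOR 0)
= 1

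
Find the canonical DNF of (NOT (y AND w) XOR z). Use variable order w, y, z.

(NOT w AND NOT y AND NOT z) OR (NOT w AND y AND NOT z) OR (w AND NOT y AND NOT z) OR (w AND y AND z)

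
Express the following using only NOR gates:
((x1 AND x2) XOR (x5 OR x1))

((((((x1 NOR x1) NOR (x2 NOR x2)) NOR ((x5 NOR x1) NOR (x5 NOR x1))) NOR (((x1 NOR x1) NOR (x2 NOR x2)) NOR ((x5 NOR x1) NOR (x5 NOR x1)))) NOR ((((x1 NOR x1) NOR (x2 NOR x2)) NOR ((x5 NOR x1) NOR (x5 NOR x1))) NOR (((x1 NOR x1) NOR (x2 NOR x2)) NOR ((x5 NOR x1) NOR (x5 NOR x1))))) NOR ((((((x1 NOR x1) NOR (x2 NOR x2)) NOR ((x1 NOR x1) NOR (x2 NOR x2))) NOR (((x5 NOR x1) NOR (x5 NOR x1)) NOR ((x5 NOR x1) NOR (x5 NOR x1)))) NOR ((((x1 NOR x1) NOR (x2 NOR x2)) NOR ((x1 NOR x1) NOR (x2 NOR x2))) NOR (((x5 NOR x1) NOR (x5 NOR x1)) NOR ((x5 NOR x1) NOR (x5 NOR x1))))) NOR (((((x1 NOR x1) NOR (x2 NOR x2)) NOR ((x1 NOR x1) NOR (x2 NOR x2))) NOR (((x5 NOR x1) NOR (x5 NOR x1)) NOR ((x5 NOR x1) NOR (x5 NOR x1)))) NOR ((((x1 NOR x1) NOR (x2 NOR x2)) NOR ((x1 NOR x1) NOR (x2 NOR x2))) NOR (((x5 NOR x1) NOR (x5 NOR x1)) NOR ((x5 NOR x1) NOR (x5 NOR x1)))))))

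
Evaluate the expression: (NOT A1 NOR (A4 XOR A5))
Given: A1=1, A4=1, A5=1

Substituting: (NOT 1 NOR (1 XOR 1))
= 1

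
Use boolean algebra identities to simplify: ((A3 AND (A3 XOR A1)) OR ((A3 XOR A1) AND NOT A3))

By distribution ((E AND v) OR (E AND NOT v) = E):
= (A3 XOR A1)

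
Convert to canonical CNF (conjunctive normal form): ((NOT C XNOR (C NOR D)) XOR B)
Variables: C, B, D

(C OR B OR NOT D) AND (C OR NOT B OR D) AND (NOT C OR NOT B OR D) AND (NOT C OR NOT B OR NOT D)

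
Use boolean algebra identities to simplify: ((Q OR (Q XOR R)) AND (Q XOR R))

By absorption (E AND (E OR v) = E):
= (Q XOR R)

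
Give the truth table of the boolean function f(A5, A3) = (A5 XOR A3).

A5 | A3 | Output
----------------
0 | 0 | 0
0 | 1 | 1
1 | 0 | 1
1 | 1 | 0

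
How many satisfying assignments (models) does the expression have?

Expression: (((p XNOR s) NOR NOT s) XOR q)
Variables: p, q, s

Satisfying assignments: (0,0,1), (0,1,0), (1,1,0), (1,1,1)
Count: 4 out of 8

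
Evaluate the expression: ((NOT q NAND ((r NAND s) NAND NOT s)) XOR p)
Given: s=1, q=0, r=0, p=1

Substituting: ((NOT 0 NAND ((0 NAND 1) NAND NOT 1)) XOR 1)
= 1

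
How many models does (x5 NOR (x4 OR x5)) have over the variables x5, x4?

Satisfying assignments: (0,0)
Count: 1 out of 4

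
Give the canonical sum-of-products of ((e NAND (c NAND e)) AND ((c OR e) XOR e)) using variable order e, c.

Σm(1) = (NOT e AND c)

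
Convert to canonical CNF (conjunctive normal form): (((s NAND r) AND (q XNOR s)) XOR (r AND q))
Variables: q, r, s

(q OR r OR NOT s) AND (q OR NOT r OR NOT s) AND (NOT q OR r OR s)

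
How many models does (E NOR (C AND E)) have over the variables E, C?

Satisfying assignments: (0,0), (0,1)
Count: 2 out of 4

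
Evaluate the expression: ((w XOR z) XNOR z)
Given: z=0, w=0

Substituting: ((0 XOR 0) XNOR 0)
= 1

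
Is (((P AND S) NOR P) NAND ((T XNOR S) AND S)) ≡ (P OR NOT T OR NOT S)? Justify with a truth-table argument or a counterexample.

Yes, they are equivalent — the two output columns agree on all 8 assignments:
P | T | S | Expression 1 | Expression 2
---------------------------------------
0 | 0 | 0 | 1 | 1
0 | 0 | 1 | 1 | 1
0 | 1 | 0 | 1 | 1
0 | 1 | 1 | 0 | 0
1 | 0 | 0 | 1 | 1
1 | 0 | 1 | 1 | 1
1 | 1 | 0 | 1 | 1
1 | 1 | 1 | 1 | 1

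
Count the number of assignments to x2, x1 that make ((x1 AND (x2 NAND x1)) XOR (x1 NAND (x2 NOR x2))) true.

Satisfying assignments: (0,0), (0,1), (1,0), (1,1)
Count: 4 out of 4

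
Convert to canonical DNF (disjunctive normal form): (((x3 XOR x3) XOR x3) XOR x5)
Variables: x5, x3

(NOT x5 AND x3) OR (x5 AND NOT x3)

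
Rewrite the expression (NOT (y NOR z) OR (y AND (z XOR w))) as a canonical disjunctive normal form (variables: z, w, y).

(NOT z AND NOT w AND y) OR (NOT z AND w AND y) OR (z AND NOT w AND NOT y) OR (z AND NOT w AND y) OR (z AND w AND NOT y) OR (z AND w AND y)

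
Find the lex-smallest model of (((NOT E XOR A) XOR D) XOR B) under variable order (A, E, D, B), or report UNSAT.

A=0, E=0, D=0, B=0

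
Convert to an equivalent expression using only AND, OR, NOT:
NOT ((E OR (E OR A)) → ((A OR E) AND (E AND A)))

(E OR (E OR A)) AND NOT ((A OR E) AND (E AND A))
(Negated implication: NOT(A → B) = A AND NOT B)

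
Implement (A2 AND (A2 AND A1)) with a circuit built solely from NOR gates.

((A2 NOR A2) NOR (((A2 NOR A2) NOR (A1 NOR A1)) NOR ((A2 NOR A2) NOR (A1 NOR A1))))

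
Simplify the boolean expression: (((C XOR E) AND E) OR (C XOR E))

By absorption (E OR (E AND v) = E):
= (C XOR E)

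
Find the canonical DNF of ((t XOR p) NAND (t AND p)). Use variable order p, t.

(NOT p AND NOT t) OR (NOT p AND t) OR (p AND NOT t) OR (p AND t)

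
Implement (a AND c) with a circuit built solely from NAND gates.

((a NAND c) NAND (a NAND c))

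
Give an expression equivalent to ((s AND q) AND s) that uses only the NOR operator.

((((s NOR s) NOR (q NOR q)) NOR ((s NOR s) NOR (q NOR q))) NOR (s NOR s))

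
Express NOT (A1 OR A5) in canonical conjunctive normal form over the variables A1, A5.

(A1 OR NOT A5) AND (NOT A1 OR A5) AND (NOT A1 OR NOT A5)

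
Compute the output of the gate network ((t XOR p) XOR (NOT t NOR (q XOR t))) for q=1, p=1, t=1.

Substituting: ((1 XOR 1) XOR (NOT 1 NOR (1 XOR 1)))
= 1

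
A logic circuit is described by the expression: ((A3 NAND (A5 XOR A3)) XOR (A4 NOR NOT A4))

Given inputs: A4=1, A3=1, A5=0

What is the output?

Substituting: ((1 NAND (0 XOR 1)) XOR (1 NOR NOT 1))
= 0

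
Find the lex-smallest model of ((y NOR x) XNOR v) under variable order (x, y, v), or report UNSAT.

x=0, y=0, v=1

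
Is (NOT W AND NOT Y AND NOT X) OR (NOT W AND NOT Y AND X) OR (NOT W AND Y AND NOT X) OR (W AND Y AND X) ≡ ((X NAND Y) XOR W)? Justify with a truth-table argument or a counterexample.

Yes, they are equivalent — the two output columns agree on all 8 assignments:
W | Y | X | Expression 1 | Expression 2
---------------------------------------
0 | 0 | 0 | 1 | 1
0 | 0 | 1 | 1 | 1
0 | 1 | 0 | 1 | 1
0 | 1 | 1 | 0 | 0
1 | 0 | 0 | 0 | 0
1 | 0 | 1 | 0 | 0
1 | 1 | 0 | 0 | 0
1 | 1 | 1 | 1 | 1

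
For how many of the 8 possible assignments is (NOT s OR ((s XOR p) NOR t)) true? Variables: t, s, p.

Satisfying assignments: (0,0,0), (0,0,1), (0,1,1), (1,0,0), (1,0,1)
Count: 5 out of 8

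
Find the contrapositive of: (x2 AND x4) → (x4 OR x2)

Contrapositive: NOT (x4 OR x2) → NOT (x2 AND x4)
Note: A statement and its contrapositive are logically equivalent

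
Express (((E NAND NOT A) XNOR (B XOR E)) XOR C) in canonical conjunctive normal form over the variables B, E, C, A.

(B OR E OR C OR A) AND (B OR E OR C OR NOT A) AND (B OR NOT E OR C OR A) AND (B OR NOT E OR NOT C OR NOT A) AND (NOT B OR E OR NOT C OR A) AND (NOT B OR E OR NOT C OR NOT A) AND (NOT B OR NOT E OR C OR NOT A) AND (NOT B OR NOT E OR NOT C OR A)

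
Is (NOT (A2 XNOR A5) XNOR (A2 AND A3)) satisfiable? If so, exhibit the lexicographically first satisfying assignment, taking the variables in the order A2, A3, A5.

A2=0, A3=0, A5=0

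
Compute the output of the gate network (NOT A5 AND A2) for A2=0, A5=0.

Substituting: (NOT 0 AND 0)
= 0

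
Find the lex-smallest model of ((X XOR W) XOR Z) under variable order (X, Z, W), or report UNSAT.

X=0, Z=0, W=1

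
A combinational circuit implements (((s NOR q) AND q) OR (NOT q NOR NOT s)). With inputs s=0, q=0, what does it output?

Substituting: (((0 NOR 0) AND 0) OR (NOT 0 NOR NOT 0))
= 0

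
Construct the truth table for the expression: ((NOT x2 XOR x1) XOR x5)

x1 | x5 | x2 | Output
---------------------
0 | 0 | 0 | 1
0 | 0 | 1 | 0
0 | 1 | 0 | 0
0 | 1 | 1 | 1
1 | 0 | 0 | 0
1 | 0 | 1 | 1
1 | 1 | 0 | 1
1 | 1 | 1 | 0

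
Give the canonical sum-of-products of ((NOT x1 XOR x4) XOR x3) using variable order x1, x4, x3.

Σm(0, 3, 5, 6) = (NOT x1 AND NOT x4 AND NOT x3) OR (NOT x1 AND x4 AND x3) OR (x1 AND NOT x4 AND x3) OR (x1 AND x4 AND NOT x3)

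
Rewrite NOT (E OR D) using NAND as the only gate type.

(((E NAND E) NAND (D NAND D)) NAND ((E NAND E) NAND (D NAND D)))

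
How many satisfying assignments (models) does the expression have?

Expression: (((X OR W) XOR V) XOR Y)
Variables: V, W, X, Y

Satisfying assignments: (0,0,0,1), (0,0,1,0), (0,1,0,0), (0,1,1,0), (1,0,0,0), (1,0,1,1), (1,1,0,1), (1,1,1,1)
Count: 8 out of 16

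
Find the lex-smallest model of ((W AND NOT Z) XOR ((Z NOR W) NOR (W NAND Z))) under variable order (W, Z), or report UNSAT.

W=1, Z=0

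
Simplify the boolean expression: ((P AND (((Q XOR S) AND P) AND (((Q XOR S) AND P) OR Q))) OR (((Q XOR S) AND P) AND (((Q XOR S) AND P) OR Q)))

By absorption (E OR (E AND v) = E) then absorption (E AND (E OR v) = E):
= ((Q XOR S) AND P)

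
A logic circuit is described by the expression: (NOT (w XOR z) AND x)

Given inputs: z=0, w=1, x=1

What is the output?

Substituting: (NOT (1 XOR 0) AND 1)
= 0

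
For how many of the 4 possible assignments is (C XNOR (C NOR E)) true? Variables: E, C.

Satisfying assignments: (1,0)
Count: 1 out of 4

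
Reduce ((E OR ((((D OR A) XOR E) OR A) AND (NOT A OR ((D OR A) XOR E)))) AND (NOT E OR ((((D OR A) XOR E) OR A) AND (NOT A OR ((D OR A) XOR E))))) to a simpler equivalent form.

By distribution ((E OR v) AND (E OR NOT v) = E) then distribution ((E OR v) AND (E OR NOT v) = E):
= ((D OR A) XOR E)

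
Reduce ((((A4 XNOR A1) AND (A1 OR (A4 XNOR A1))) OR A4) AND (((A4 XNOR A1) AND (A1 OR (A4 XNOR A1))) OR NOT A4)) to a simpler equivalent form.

By distribution ((E OR v) AND (E OR NOT v) = E) then absorption (E AND (E OR v) = E):
= (A4 XNOR A1)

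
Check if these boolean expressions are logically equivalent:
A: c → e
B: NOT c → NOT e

No, Inverse is not equivalent to original (counterexample: c=0, e=1)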